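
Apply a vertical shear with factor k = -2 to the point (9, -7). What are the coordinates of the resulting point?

Shear matrix for vertical shear with factor k = -2:
[[1, 0], [-2, 1]]
Result: (9, -7) → (9, -25)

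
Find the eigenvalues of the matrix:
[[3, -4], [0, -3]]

Characteristic equation: det(A - λI) = 0
λ² - (trace)λ + (det) = 0
trace = 3 + -3 = 0, det = (3)(-3) - (-4)(0) = -9
λ² - (0)λ + (-9) = 0
λ = (0 ± √((0)² - 4·(-9))) / 2 = (0 ± √36) / 2
Solving: λ = -3, 3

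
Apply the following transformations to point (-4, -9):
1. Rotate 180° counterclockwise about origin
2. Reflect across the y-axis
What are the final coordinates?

Step 1: Rotate 180° → (4, 9)
Step 2: Reflect across y-axis → (-4, 9)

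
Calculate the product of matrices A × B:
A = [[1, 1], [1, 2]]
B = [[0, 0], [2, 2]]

Matrix multiplication:
C[0][0] = 1×0 + 1×2 = 2
C[0][1] = 1×0 + 1×2 = 2
C[1][0] = 1×0 + 2×2 = 4
C[1][1] = 1×0 + 2×2 = 4
Result: [[2, 2], [4, 4]]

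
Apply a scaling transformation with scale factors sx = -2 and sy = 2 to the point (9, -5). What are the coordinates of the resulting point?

Scaling matrix:
[[-2, 0], [0, 2]]
Result: (9 × -2, -5 × 2) = (-18, -10)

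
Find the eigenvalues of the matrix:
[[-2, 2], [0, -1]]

Characteristic equation: det(A - λI) = 0
λ² - (trace)λ + (det) = 0
trace = -2 + -1 = -3, det = (-2)(-1) - (2)(0) = 2
λ² - (-3)λ + (2) = 0
λ = (-3 ± √((-3)² - 4·(2))) / 2 = (-3 ± √1) / 2
Solving: λ = -2, -1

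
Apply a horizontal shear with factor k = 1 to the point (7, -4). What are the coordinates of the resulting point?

Shear matrix for horizontal shear with factor k = 1:
[[1, 1], [0, 1]]
Result: (7, -4) → (3, -4)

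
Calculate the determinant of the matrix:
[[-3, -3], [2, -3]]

For a 2×2 matrix [[a, b], [c, d]], det = ad - bc
det = (-3)(-3) - (-3)(2) = 9 - -6 = 15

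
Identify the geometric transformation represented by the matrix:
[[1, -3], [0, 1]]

This matrix represents: horizontal shear with factor -3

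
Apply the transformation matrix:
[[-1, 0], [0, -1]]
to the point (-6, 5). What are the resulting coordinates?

Matrix multiplication:
[[-1, 0], [0, -1]] × [-6, 5]ᵀ
= [(-1)(-6) + (0)(5), (0)(-6) + (-1)(5)]ᵀ
= [6, -5]ᵀ
Result: (6, -5)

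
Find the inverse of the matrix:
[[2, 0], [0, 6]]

For [[a,b],[c,d]], inverse = (1/det)·[[d,-b],[-c,a]]
det = (2)(6) - (0)(0) = 12 - 0 = 12
Inverse = (1/12)·[[6, 0], [0, 2]]
= [[1/2, 0], [0, 1/6]]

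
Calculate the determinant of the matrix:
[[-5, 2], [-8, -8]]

For a 2×2 matrix [[a, b], [c, d]], det = ad - bc
det = (-5)(-8) - (2)(-8) = 40 - -16 = 56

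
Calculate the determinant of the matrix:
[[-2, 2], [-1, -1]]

For a 2×2 matrix [[a, b], [c, d]], det = ad - bc
det = (-2)(-1) - (2)(-1) = 2 - -2 = 4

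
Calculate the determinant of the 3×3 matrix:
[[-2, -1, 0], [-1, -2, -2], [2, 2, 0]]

Expansion along first row:
det = -2·det([[-2,-2],[2,0]]) - -1·det([[-1,-2],[2,0]]) + 0·det([[-1,-2],[2,2]])
    = -2·(-2·0 - -2·2) - -1·(-1·0 - -2·2) + 0·(-1·2 - -2·2)
    = -2·4 - -1·4 + 0·2
    = -8 + 4 + 0 = -4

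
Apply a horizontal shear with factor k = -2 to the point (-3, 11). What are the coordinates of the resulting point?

Shear matrix for horizontal shear with factor k = -2:
[[1, -2], [0, 1]]
Result: (-3, 11) → (-25, 11)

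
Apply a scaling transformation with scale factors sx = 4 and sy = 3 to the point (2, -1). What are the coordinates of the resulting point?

Scaling matrix:
[[4, 0], [0, 3]]
Result: (2 × 4, -1 × 3) = (8, -3)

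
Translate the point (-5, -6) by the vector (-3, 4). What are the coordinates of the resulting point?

Translation by (-3, 4) (homogeneous matrix [[1, 0, -3], [0, 1, 4], [0, 0, 1]]):
x' = -5 + -3 = -8
y' = -6 + 4 = -2
Result: (-8, -2)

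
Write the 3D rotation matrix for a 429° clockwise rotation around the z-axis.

Rotation matrix for clockwise 429° around z-axis:
A clockwise rotation by 429° is a counterclockwise rotation by -429°.
cos(-429°) = 0.3584, sin(-429°) = -0.9336
Result: [[0.3584, 0.9336, 0], [-0.9336, 0.3584, 0], [0, 0, 1]]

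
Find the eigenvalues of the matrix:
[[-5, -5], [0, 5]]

Characteristic equation: det(A - λI) = 0
λ² - (trace)λ + (det) = 0
trace = -5 + 5 = 0, det = (-5)(5) - (-5)(0) = -25
λ² - (0)λ + (-25) = 0
λ = (0 ± √((0)² - 4·(-25))) / 2 = (0 ± √100) / 2
Solving: λ = -5, 5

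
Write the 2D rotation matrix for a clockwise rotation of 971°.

Rotation matrix formula: [[cos θ, -sin θ], [sin θ, cos θ]]
A clockwise rotation by 971° is equivalent to a counterclockwise rotation by -971°.
For θ = -971°:
cos(-971°) = -0.3256
sin(-971°) = 0.9455
Result: [[-0.3256, -0.9455], [0.9455, -0.3256]]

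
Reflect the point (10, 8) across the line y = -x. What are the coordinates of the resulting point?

Reflection across line y = -x: (10, 8) → (-8, -10)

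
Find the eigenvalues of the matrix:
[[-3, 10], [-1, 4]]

Characteristic equation: det(A - λI) = 0
λ² - (trace)λ + (det) = 0
trace = -3 + 4 = 1, det = (-3)(4) - (10)(-1) = -2
λ² - (1)λ + (-2) = 0
λ = (1 ± √((1)² - 4·(-2))) / 2 = (1 ± √9) / 2
Solving: λ = -1, 2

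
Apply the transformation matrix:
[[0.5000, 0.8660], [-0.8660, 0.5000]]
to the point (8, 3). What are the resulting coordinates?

Matrix multiplication:
[[0.5000, 0.8660], [-0.8660, 0.5000]] × [8, 3]ᵀ
= [(0.5000)(8) + (0.8660)(3), (-0.8660)(8) + (0.5000)(3)]ᵀ
= [6.5980, -5.4280]ᵀ
Result: (6.5980, -5.4280)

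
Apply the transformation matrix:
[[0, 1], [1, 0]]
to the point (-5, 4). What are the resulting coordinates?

Matrix multiplication:
[[0, 1], [1, 0]] × [-5, 4]ᵀ
= [(0)(-5) + (1)(4), (1)(-5) + (0)(4)]ᵀ
= [4, -5]ᵀ
Result: (4, -5)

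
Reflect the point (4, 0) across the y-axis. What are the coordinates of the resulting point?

Reflection across y-axis: (4, 0) → (-4, 0)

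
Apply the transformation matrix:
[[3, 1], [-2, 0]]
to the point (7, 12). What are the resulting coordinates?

Matrix multiplication:
[[3, 1], [-2, 0]] × [7, 12]ᵀ
= [(3)(7) + (1)(12), (-2)(7) + (0)(12)]ᵀ
= [33, -14]ᵀ
Result: (33, -14)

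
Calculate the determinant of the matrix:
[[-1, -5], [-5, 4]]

For a 2×2 matrix [[a, b], [c, d]], det = ad - bc
det = (-1)(4) - (-5)(-5) = -4 - 25 = -29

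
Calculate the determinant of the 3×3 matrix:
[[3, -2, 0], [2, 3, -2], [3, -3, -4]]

Expansion along first row:
det = 3·det([[3,-2],[-3,-4]]) - -2·det([[2,-2],[3,-4]]) + 0·det([[2,3],[3,-3]])
    = 3·(3·-4 - -2·-3) - -2·(2·-4 - -2·3) + 0·(2·-3 - 3·3)
    = 3·-18 - -2·-2 + 0·-15
    = -54 + -4 + 0 = -58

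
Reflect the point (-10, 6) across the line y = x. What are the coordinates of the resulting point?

Reflection across line y = x: (-10, 6) → (6, -10)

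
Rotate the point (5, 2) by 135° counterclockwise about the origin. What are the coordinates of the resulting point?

Rotation matrix for 135°: [[cos 135°, -sin 135°], [sin 135°, cos 135°]] ≈ [[-0.707107, -0.707107], [0.707107, -0.707107]]
[[-0.707107, -0.707107], [0.707107, -0.707107]] × [5, 2]ᵀ ≈ [-4.9497, 2.1213]ᵀ
Result: (-4.9497, 2.1213)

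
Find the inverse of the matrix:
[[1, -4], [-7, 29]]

For [[a,b],[c,d]], inverse = (1/det)·[[d,-b],[-c,a]]
det = (1)(29) - (-4)(-7) = 29 - 28 = 1
Inverse = [[29, 4], [7, 1]]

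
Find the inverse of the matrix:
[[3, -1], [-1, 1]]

For [[a,b],[c,d]], inverse = (1/det)·[[d,-b],[-c,a]]
det = (3)(1) - (-1)(-1) = 3 - 1 = 2
Inverse = (1/2)·[[1, 1], [1, 3]]
= [[1/2, 1/2], [1/2, 3/2]]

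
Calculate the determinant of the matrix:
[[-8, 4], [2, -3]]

For a 2×2 matrix [[a, b], [c, d]], det = ad - bc
det = (-8)(-3) - (4)(2) = 24 - 8 = 16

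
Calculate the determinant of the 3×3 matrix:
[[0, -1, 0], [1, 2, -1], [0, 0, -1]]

Expansion along first row:
det = 0·det([[2,-1],[0,-1]]) - -1·det([[1,-1],[0,-1]]) + 0·det([[1,2],[0,0]])
    = 0·(2·-1 - -1·0) - -1·(1·-1 - -1·0) + 0·(1·0 - 2·0)
    = 0·-2 - -1·-1 + 0·0
    = 0 + -1 + 0 = -1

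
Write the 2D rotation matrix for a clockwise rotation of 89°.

Rotation matrix formula: [[cos θ, -sin θ], [sin θ, cos θ]]
A clockwise rotation by 89° is equivalent to a counterclockwise rotation by -89°.
For θ = -89°:
cos(-89°) = 0.0175
sin(-89°) = -0.9998
Result: [[0.0175, 0.9998], [-0.9998, 0.0175]]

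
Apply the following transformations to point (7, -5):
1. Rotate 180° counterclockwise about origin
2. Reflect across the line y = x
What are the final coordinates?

Step 1: Rotate 180° → (-7, 5)
Step 2: Reflect across line y = x → (5, -7)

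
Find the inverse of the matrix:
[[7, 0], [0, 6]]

For [[a,b],[c,d]], inverse = (1/det)·[[d,-b],[-c,a]]
det = (7)(6) - (0)(0) = 42 - 0 = 42
Inverse = (1/42)·[[6, 0], [0, 7]]
= [[1/7, 0], [0, 1/6]]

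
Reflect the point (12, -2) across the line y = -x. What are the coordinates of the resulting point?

Reflection across line y = -x: (12, -2) → (2, -12)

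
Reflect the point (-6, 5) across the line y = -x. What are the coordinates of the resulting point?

Reflection across line y = -x: (-6, 5) → (-5, 6)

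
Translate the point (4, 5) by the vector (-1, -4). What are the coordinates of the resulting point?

Translation by (-1, -4) (homogeneous matrix [[1, 0, -1], [0, 1, -4], [0, 0, 1]]):
x' = 4 + -1 = 3
y' = 5 + -4 = 1
Result: (3, 1)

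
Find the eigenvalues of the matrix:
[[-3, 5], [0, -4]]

Characteristic equation: det(A - λI) = 0
λ² - (trace)λ + (det) = 0
trace = -3 + -4 = -7, det = (-3)(-4) - (5)(0) = 12
λ² - (-7)λ + (12) = 0
λ = (-7 ± √((-7)² - 4·(12))) / 2 = (-7 ± √1) / 2
Solving: λ = -4, -3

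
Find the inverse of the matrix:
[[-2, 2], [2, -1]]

For [[a,b],[c,d]], inverse = (1/det)·[[d,-b],[-c,a]]
det = (-2)(-1) - (2)(2) = 2 - 4 = -2
Inverse = (1/-2)·[[-1, -2], [-2, -2]]
= [[1/2, 1], [1, 1]]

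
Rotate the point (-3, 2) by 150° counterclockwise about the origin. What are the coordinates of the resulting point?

Rotation matrix for 150°: [[cos 150°, -sin 150°], [sin 150°, cos 150°]] ≈ [[-0.866025, -0.500000], [0.500000, -0.866025]]
[[-0.866025, -0.500000], [0.500000, -0.866025]] × [-3, 2]ᵀ ≈ [1.5981, -3.2321]ᵀ
Result: (1.5981, -3.2321)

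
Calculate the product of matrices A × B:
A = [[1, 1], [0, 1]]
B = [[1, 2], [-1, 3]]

Matrix multiplication:
C[0][0] = 1×1 + 1×-1 = 0
C[0][1] = 1×2 + 1×3 = 5
C[1][0] = 0×1 + 1×-1 = -1
C[1][1] = 0×2 + 1×3 = 3
Result: [[0, 5], [-1, 3]]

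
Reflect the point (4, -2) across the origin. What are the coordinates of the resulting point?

Reflection across origin: (4, -2) → (-4, 2)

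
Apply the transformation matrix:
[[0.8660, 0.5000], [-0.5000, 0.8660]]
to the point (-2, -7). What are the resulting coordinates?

Matrix multiplication:
[[0.8660, 0.5000], [-0.5000, 0.8660]] × [-2, -7]ᵀ
= [(0.8660)(-2) + (0.5000)(-7), (-0.5000)(-2) + (0.8660)(-7)]ᵀ
= [-5.2320, -5.0620]ᵀ
Result: (-5.2320, -5.0620)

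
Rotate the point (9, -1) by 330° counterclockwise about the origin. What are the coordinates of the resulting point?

Rotation matrix for 330°: [[cos 330°, -sin 330°], [sin 330°, cos 330°]] ≈ [[0.866025, 0.500000], [-0.500000, 0.866025]]
[[0.866025, 0.500000], [-0.500000, 0.866025]] × [9, -1]ᵀ ≈ [7.2942, -5.3660]ᵀ
Result: (7.2942, -5.3660)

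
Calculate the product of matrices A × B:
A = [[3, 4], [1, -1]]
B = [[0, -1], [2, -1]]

Matrix multiplication:
C[0][0] = 3×0 + 4×2 = 8
C[0][1] = 3×-1 + 4×-1 = -7
C[1][0] = 1×0 + -1×2 = -2
C[1][1] = 1×-1 + -1×-1 = 0
Result: [[8, -7], [-2, 0]]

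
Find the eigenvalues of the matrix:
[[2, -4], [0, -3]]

Characteristic equation: det(A - λI) = 0
λ² - (trace)λ + (det) = 0
trace = 2 + -3 = -1, det = (2)(-3) - (-4)(0) = -6
λ² - (-1)λ + (-6) = 0
λ = (-1 ± √((-1)² - 4·(-6))) / 2 = (-1 ± √25) / 2
Solving: λ = -3, 2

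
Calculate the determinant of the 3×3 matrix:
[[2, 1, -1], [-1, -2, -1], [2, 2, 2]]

Expansion along first row:
det = 2·det([[-2,-1],[2,2]]) - 1·det([[-1,-1],[2,2]]) + -1·det([[-1,-2],[2,2]])
    = 2·(-2·2 - -1·2) - 1·(-1·2 - -1·2) + -1·(-1·2 - -2·2)
    = 2·-2 - 1·0 + -1·2
    = -4 + 0 + -2 = -6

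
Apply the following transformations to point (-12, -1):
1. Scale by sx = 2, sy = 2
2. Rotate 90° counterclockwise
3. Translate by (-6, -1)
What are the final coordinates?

Step 1: Scale → (-24, -2)
Step 2: Rotate 90° → (2, -24)
Step 3: Translate → (-4, -25)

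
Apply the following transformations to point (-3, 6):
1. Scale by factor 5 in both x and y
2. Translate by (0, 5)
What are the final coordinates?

Step 1: Scale (-3, 6) by 5 → (-15, 30)
Step 2: Translate by (0, 5) → (-15, 35)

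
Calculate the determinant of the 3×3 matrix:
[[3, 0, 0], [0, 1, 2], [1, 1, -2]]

Expansion along first row:
det = 3·det([[1,2],[1,-2]]) - 0·det([[0,2],[1,-2]]) + 0·det([[0,1],[1,1]])
    = 3·(1·-2 - 2·1) - 0·(0·-2 - 2·1) + 0·(0·1 - 1·1)
    = 3·-4 - 0·-2 + 0·-1
    = -12 + 0 + 0 = -12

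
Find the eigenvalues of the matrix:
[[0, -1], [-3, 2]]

Characteristic equation: det(A - λI) = 0
λ² - (trace)λ + (det) = 0
trace = 0 + 2 = 2, det = (0)(2) - (-1)(-3) = -3
λ² - (2)λ + (-3) = 0
λ = (2 ± √((2)² - 4·(-3))) / 2 = (2 ± √16) / 2
Solving: λ = -1, 3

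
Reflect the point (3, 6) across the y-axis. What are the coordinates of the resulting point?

Reflection across y-axis: (3, 6) → (-3, 6)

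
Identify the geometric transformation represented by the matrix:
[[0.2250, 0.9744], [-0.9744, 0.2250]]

This matrix represents: rotation by 283° counterclockwise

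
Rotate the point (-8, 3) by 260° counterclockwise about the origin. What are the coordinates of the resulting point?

Rotation matrix for 260°: [[cos 260°, -sin 260°], [sin 260°, cos 260°]] ≈ [[-0.173648, 0.984808], [-0.984808, -0.173648]]
[[-0.173648, 0.984808], [-0.984808, -0.173648]] × [-8, 3]ᵀ ≈ [4.3436, 7.3575]ᵀ
Result: (4.3436, 7.3575)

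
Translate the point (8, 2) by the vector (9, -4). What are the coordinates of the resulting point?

Translation by (9, -4) (homogeneous matrix [[1, 0, 9], [0, 1, -4], [0, 0, 1]]):
x' = 8 + 9 = 17
y' = 2 + -4 = -2
Result: (17, -2)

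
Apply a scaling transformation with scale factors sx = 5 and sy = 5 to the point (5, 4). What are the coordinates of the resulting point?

Scaling matrix:
[[5, 0], [0, 5]]
Result: (5 × 5, 4 × 5) = (25, 20)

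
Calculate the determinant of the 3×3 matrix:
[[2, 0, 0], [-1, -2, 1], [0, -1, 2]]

Expansion along first row:
det = 2·det([[-2,1],[-1,2]]) - 0·det([[-1,1],[0,2]]) + 0·det([[-1,-2],[0,-1]])
    = 2·(-2·2 - 1·-1) - 0·(-1·2 - 1·0) + 0·(-1·-1 - -2·0)
    = 2·-3 - 0·-2 + 0·1
    = -6 + 0 + 0 = -6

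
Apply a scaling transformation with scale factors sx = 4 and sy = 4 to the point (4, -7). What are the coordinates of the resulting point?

Scaling matrix:
[[4, 0], [0, 4]]
Result: (4 × 4, -7 × 4) = (16, -28)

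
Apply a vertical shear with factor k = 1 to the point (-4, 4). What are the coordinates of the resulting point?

Shear matrix for vertical shear with factor k = 1:
[[1, 0], [1, 1]]
Result: (-4, 4) → (-4, 0)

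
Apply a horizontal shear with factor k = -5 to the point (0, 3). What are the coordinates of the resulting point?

Shear matrix for horizontal shear with factor k = -5:
[[1, -5], [0, 1]]
Result: (0, 3) → (-15, 3)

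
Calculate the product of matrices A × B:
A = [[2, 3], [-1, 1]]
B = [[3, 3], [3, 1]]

Matrix multiplication:
C[0][0] = 2×3 + 3×3 = 15
C[0][1] = 2×3 + 3×1 = 9
C[1][0] = -1×3 + 1×3 = 0
C[1][1] = -1×3 + 1×1 = -2
Result: [[15, 9], [0, -2]]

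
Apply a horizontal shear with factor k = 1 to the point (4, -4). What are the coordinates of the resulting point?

Shear matrix for horizontal shear with factor k = 1:
[[1, 1], [0, 1]]
Result: (4, -4) → (0, -4)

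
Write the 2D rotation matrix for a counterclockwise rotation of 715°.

Rotation matrix formula: [[cos θ, -sin θ], [sin θ, cos θ]]
For θ = 715°:
cos(715°) = 0.9962
sin(715°) = -0.0872
Result: [[0.9962, 0.0872], [-0.0872, 0.9962]]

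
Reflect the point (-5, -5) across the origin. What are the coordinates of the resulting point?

Reflection across origin: (-5, -5) → (5, 5)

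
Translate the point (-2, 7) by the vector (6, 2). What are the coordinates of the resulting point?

Translation by (6, 2) (homogeneous matrix [[1, 0, 6], [0, 1, 2], [0, 0, 1]]):
x' = -2 + 6 = 4
y' = 7 + 2 = 9
Result: (4, 9)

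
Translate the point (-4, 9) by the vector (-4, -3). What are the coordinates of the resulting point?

Translation by (-4, -3) (homogeneous matrix [[1, 0, -4], [0, 1, -3], [0, 0, 1]]):
x' = -4 + -4 = -8
y' = 9 + -3 = 6
Result: (-8, 6)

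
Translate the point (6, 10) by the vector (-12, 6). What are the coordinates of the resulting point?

Translation by (-12, 6) (homogeneous matrix [[1, 0, -12], [0, 1, 6], [0, 0, 1]]):
x' = 6 + -12 = -6
y' = 10 + 6 = 16
Result: (-6, 16)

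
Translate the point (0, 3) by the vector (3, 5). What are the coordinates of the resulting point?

Translation by (3, 5) (homogeneous matrix [[1, 0, 3], [0, 1, 5], [0, 0, 1]]):
x' = 0 + 3 = 3
y' = 3 + 5 = 8
Result: (3, 8)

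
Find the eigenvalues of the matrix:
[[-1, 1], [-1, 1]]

Characteristic equation: det(A - λI) = 0
λ² - (trace)λ + (det) = 0
trace = -1 + 1 = 0, det = (-1)(1) - (1)(-1) = 0
λ² - (0)λ + (0) = 0
λ = (0 ± √((0)² - 4·(0))) / 2 = (0 ± √0) / 2
Solving: λ = 0, 0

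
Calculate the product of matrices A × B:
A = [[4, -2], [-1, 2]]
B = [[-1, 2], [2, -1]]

Matrix multiplication:
C[0][0] = 4×-1 + -2×2 = -8
C[0][1] = 4×2 + -2×-1 = 10
C[1][0] = -1×-1 + 2×2 = 5
C[1][1] = -1×2 + 2×-1 = -4
Result: [[-8, 10], [5, -4]]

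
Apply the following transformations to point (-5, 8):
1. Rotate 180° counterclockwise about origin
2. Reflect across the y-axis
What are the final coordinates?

Step 1: Rotate 180° → (5, -8)
Step 2: Reflect across y-axis → (-5, -8)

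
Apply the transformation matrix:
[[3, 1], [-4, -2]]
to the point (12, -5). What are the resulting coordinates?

Matrix multiplication:
[[3, 1], [-4, -2]] × [12, -5]ᵀ
= [(3)(12) + (1)(-5), (-4)(12) + (-2)(-5)]ᵀ
= [31, -38]ᵀ
Result: (31, -38)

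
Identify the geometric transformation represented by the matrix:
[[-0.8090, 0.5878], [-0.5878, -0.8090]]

This matrix represents: rotation by 216° counterclockwise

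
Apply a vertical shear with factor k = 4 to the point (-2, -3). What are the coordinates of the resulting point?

Shear matrix for vertical shear with factor k = 4:
[[1, 0], [4, 1]]
Result: (-2, -3) → (-2, -11)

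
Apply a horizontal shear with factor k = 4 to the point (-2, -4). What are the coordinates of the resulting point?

Shear matrix for horizontal shear with factor k = 4:
[[1, 4], [0, 1]]
Result: (-2, -4) → (-18, -4)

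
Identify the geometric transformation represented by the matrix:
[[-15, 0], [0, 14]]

This matrix represents: non-uniform scaling by sx = -15, sy = 14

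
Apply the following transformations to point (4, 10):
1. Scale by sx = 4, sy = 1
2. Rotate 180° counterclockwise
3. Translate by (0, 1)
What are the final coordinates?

Step 1: Scale → (16, 10)
Step 2: Rotate 180° → (-16, -10)
Step 3: Translate → (-16, -9)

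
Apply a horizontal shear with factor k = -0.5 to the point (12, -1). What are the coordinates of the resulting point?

Shear matrix for horizontal shear with factor k = -0.5:
[[1, -0.50], [0, 1]]
Result: (12, -1) → (12.5, -1)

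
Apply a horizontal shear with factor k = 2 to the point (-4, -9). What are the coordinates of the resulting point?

Shear matrix for horizontal shear with factor k = 2:
[[1, 2], [0, 1]]
Result: (-4, -9) → (-22, -9)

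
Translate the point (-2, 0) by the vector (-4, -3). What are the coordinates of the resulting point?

Translation by (-4, -3) (homogeneous matrix [[1, 0, -4], [0, 1, -3], [0, 0, 1]]):
x' = -2 + -4 = -6
y' = 0 + -3 = -3
Result: (-6, -3)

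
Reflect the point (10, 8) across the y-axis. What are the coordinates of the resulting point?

Reflection across y-axis: (10, 8) → (-10, 8)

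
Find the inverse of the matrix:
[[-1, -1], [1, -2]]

For [[a,b],[c,d]], inverse = (1/det)·[[d,-b],[-c,a]]
det = (-1)(-2) - (-1)(1) = 2 - -1 = 3
Inverse = (1/3)·[[-2, 1], [-1, -1]]
= [[-2/3, 1/3], [-1/3, -1/3]]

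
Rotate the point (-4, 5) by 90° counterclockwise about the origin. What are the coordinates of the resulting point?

Rotation matrix for 90°: [[cos 90°, -sin 90°], [sin 90°, cos 90°]] = [[0, -1], [1, 0]]
[[0, -1], [1, 0]] × [-4, 5]ᵀ = [-5, -4]ᵀ
Result: (-5, -4)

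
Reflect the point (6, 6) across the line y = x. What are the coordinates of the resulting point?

Reflection across line y = x: (6, 6) → (6, 6)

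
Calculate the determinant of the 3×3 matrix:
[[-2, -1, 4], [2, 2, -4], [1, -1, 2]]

Expansion along first row:
det = -2·det([[2,-4],[-1,2]]) - -1·det([[2,-4],[1,2]]) + 4·det([[2,2],[1,-1]])
    = -2·(2·2 - -4·-1) - -1·(2·2 - -4·1) + 4·(2·-1 - 2·1)
    = -2·0 - -1·8 + 4·-4
    = 0 + 8 + -16 = -8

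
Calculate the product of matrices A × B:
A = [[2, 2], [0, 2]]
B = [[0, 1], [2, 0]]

Matrix multiplication:
C[0][0] = 2×0 + 2×2 = 4
C[0][1] = 2×1 + 2×0 = 2
C[1][0] = 0×0 + 2×2 = 4
C[1][1] = 0×1 + 2×0 = 0
Result: [[4, 2], [4, 0]]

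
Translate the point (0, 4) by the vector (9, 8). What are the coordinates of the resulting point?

Translation by (9, 8) (homogeneous matrix [[1, 0, 9], [0, 1, 8], [0, 0, 1]]):
x' = 0 + 9 = 9
y' = 4 + 8 = 12
Result: (9, 12)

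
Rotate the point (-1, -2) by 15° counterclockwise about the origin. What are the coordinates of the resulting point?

Rotation matrix for 15°: [[cos 15°, -sin 15°], [sin 15°, cos 15°]] ≈ [[0.965926, -0.258819], [0.258819, 0.965926]]
[[0.965926, -0.258819], [0.258819, 0.965926]] × [-1, -2]ᵀ ≈ [-0.4483, -2.1907]ᵀ
Result: (-0.4483, -2.1907)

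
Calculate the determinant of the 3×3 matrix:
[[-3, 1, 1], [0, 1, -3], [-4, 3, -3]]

Expansion along first row:
det = -3·det([[1,-3],[3,-3]]) - 1·det([[0,-3],[-4,-3]]) + 1·det([[0,1],[-4,3]])
    = -3·(1·-3 - -3·3) - 1·(0·-3 - -3·-4) + 1·(0·3 - 1·-4)
    = -3·6 - 1·-12 + 1·4
    = -18 + 12 + 4 = -2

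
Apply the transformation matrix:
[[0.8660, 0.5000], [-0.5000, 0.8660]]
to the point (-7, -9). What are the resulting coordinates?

Matrix multiplication:
[[0.8660, 0.5000], [-0.5000, 0.8660]] × [-7, -9]ᵀ
= [(0.8660)(-7) + (0.5000)(-9), (-0.5000)(-7) + (0.8660)(-9)]ᵀ
= [-10.5620, -4.2940]ᵀ
Result: (-10.5620, -4.2940)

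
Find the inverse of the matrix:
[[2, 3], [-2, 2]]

For [[a,b],[c,d]], inverse = (1/det)·[[d,-b],[-c,a]]
det = (2)(2) - (3)(-2) = 4 - -6 = 10
Inverse = (1/10)·[[2, -3], [2, 2]]
= [[1/5, -3/10], [1/5, 1/5]]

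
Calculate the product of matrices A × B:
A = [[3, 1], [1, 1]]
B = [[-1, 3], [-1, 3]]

Matrix multiplication:
C[0][0] = 3×-1 + 1×-1 = -4
C[0][1] = 3×3 + 1×3 = 12
C[1][0] = 1×-1 + 1×-1 = -2
C[1][1] = 1×3 + 1×3 = 6
Result: [[-4, 12], [-2, 6]]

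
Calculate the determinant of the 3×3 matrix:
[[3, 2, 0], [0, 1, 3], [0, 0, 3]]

Expansion along first row:
det = 3·det([[1,3],[0,3]]) - 2·det([[0,3],[0,3]]) + 0·det([[0,1],[0,0]])
    = 3·(1·3 - 3·0) - 2·(0·3 - 3·0) + 0·(0·0 - 1·0)
    = 3·3 - 2·0 + 0·0
    = 9 + 0 + 0 = 9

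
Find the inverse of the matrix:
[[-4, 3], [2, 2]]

For [[a,b],[c,d]], inverse = (1/det)·[[d,-b],[-c,a]]
det = (-4)(2) - (3)(2) = -8 - 6 = -14
Inverse = (1/-14)·[[2, -3], [-2, -4]]
= [[-1/7, 3/14], [1/7, 2/7]]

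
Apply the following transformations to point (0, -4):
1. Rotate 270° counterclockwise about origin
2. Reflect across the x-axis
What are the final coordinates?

Step 1: Rotate 270° → (-4, 0)
Step 2: Reflect across x-axis → (-4, 0)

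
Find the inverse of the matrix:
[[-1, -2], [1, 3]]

For [[a,b],[c,d]], inverse = (1/det)·[[d,-b],[-c,a]]
det = (-1)(3) - (-2)(1) = -3 - -2 = -1
Inverse = (1/-1)·[[3, 2], [-1, -1]]
= [[-3, -2], [1, 1]]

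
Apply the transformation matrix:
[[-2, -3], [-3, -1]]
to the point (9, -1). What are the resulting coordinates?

Matrix multiplication:
[[-2, -3], [-3, -1]] × [9, -1]ᵀ
= [(-2)(9) + (-3)(-1), (-3)(9) + (-1)(-1)]ᵀ
= [-15, -26]ᵀ
Result: (-15, -26)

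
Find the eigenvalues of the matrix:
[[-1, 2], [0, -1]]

Characteristic equation: det(A - λI) = 0
λ² - (trace)λ + (det) = 0
trace = -1 + -1 = -2, det = (-1)(-1) - (2)(0) = 1
λ² - (-2)λ + (1) = 0
λ = (-2 ± √((-2)² - 4·(1))) / 2 = (-2 ± √0) / 2
Solving: λ = -1, -1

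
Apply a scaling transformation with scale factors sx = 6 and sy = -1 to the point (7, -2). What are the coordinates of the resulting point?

Scaling matrix:
[[6, 0], [0, -1]]
Result: (7 × 6, -2 × -1) = (42, 2)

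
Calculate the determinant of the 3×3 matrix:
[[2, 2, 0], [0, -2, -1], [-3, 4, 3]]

Expansion along first row:
det = 2·det([[-2,-1],[4,3]]) - 2·det([[0,-1],[-3,3]]) + 0·det([[0,-2],[-3,4]])
    = 2·(-2·3 - -1·4) - 2·(0·3 - -1·-3) + 0·(0·4 - -2·-3)
    = 2·-2 - 2·-3 + 0·-6
    = -4 + 6 + 0 = 2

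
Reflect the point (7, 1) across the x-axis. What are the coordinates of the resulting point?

Reflection across x-axis: (7, 1) → (7, -1)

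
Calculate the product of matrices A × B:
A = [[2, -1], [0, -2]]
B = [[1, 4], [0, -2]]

Matrix multiplication:
C[0][0] = 2×1 + -1×0 = 2
C[0][1] = 2×4 + -1×-2 = 10
C[1][0] = 0×1 + -2×0 = 0
C[1][1] = 0×4 + -2×-2 = 4
Result: [[2, 10], [0, 4]]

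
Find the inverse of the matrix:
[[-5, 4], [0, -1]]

For [[a,b],[c,d]], inverse = (1/det)·[[d,-b],[-c,a]]
det = (-5)(-1) - (4)(0) = 5 - 0 = 5
Inverse = (1/5)·[[-1, -4], [0, -5]]
= [[-1/5, -4/5], [0, -1]]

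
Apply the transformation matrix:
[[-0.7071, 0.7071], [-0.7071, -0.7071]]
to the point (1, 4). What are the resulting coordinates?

Matrix multiplication:
[[-0.7071, 0.7071], [-0.7071, -0.7071]] × [1, 4]ᵀ
= [(-0.7071)(1) + (0.7071)(4), (-0.7071)(1) + (-0.7071)(4)]ᵀ
= [2.1213, -3.5355]ᵀ
Result: (2.1213, -3.5355)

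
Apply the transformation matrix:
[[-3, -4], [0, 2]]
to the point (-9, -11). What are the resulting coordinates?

Matrix multiplication:
[[-3, -4], [0, 2]] × [-9, -11]ᵀ
= [(-3)(-9) + (-4)(-11), (0)(-9) + (2)(-11)]ᵀ
= [71, -22]ᵀ
Result: (71, -22)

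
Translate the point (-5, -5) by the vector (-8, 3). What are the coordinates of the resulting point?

Translation by (-8, 3) (homogeneous matrix [[1, 0, -8], [0, 1, 3], [0, 0, 1]]):
x' = -5 + -8 = -13
y' = -5 + 3 = -2
Result: (-13, -2)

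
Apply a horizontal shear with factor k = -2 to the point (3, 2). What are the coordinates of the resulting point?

Shear matrix for horizontal shear with factor k = -2:
[[1, -2], [0, 1]]
Result: (3, 2) → (-1, 2)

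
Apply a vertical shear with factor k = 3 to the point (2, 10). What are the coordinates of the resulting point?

Shear matrix for vertical shear with factor k = 3:
[[1, 0], [3, 1]]
Result: (2, 10) → (2, 16)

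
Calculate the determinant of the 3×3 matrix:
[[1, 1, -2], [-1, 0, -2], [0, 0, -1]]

Expansion along first row:
det = 1·det([[0,-2],[0,-1]]) - 1·det([[-1,-2],[0,-1]]) + -2·det([[-1,0],[0,0]])
    = 1·(0·-1 - -2·0) - 1·(-1·-1 - -2·0) + -2·(-1·0 - 0·0)
    = 1·0 - 1·1 + -2·0
    = 0 + -1 + 0 = -1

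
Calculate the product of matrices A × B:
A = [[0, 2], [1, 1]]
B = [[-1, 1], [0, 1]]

Matrix multiplication:
C[0][0] = 0×-1 + 2×0 = 0
C[0][1] = 0×1 + 2×1 = 2
C[1][0] = 1×-1 + 1×0 = -1
C[1][1] = 1×1 + 1×1 = 2
Result: [[0, 2], [-1, 2]]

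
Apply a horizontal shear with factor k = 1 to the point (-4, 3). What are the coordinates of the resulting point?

Shear matrix for horizontal shear with factor k = 1:
[[1, 1], [0, 1]]
Result: (-4, 3) → (-1, 3)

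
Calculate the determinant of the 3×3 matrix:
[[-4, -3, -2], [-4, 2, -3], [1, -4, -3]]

Expansion along first row:
det = -4·det([[2,-3],[-4,-3]]) - -3·det([[-4,-3],[1,-3]]) + -2·det([[-4,2],[1,-4]])
    = -4·(2·-3 - -3·-4) - -3·(-4·-3 - -3·1) + -2·(-4·-4 - 2·1)
    = -4·-18 - -3·15 + -2·14
    = 72 + 45 + -28 = 89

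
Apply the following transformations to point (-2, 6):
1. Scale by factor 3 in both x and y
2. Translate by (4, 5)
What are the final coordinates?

Step 1: Scale (-2, 6) by 3 → (-6, 18)
Step 2: Translate by (4, 5) → (-2, 23)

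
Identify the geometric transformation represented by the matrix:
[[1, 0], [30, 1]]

This matrix represents: vertical shear with factor 30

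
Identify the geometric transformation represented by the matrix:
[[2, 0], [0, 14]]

This matrix represents: non-uniform scaling by sx = 2, sy = 14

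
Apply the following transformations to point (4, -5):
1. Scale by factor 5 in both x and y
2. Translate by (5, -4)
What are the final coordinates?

Step 1: Scale (4, -5) by 5 → (20, -25)
Step 2: Translate by (5, -4) → (25, -29)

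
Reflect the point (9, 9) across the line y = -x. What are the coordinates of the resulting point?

Reflection across line y = -x: (9, 9) → (-9, -9)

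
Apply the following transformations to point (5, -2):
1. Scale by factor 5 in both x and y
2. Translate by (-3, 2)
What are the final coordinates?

Step 1: Scale (5, -2) by 5 → (25, -10)
Step 2: Translate by (-3, 2) → (22, -8)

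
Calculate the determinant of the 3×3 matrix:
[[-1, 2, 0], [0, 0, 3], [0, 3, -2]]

Expansion along first row:
det = -1·det([[0,3],[3,-2]]) - 2·det([[0,3],[0,-2]]) + 0·det([[0,0],[0,3]])
    = -1·(0·-2 - 3·3) - 2·(0·-2 - 3·0) + 0·(0·3 - 0·0)
    = -1·-9 - 2·0 + 0·0
    = 9 + 0 + 0 = 9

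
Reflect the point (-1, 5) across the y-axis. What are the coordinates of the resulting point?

Reflection across y-axis: (-1, 5) → (1, 5)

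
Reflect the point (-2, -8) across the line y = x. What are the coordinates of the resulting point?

Reflection across line y = x: (-2, -8) → (-8, -2)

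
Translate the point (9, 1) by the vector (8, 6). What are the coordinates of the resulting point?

Translation by (8, 6) (homogeneous matrix [[1, 0, 8], [0, 1, 6], [0, 0, 1]]):
x' = 9 + 8 = 17
y' = 1 + 6 = 7
Result: (17, 7)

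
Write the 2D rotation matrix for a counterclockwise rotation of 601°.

Rotation matrix formula: [[cos θ, -sin θ], [sin θ, cos θ]]
For θ = 601°:
cos(601°) = -0.4848
sin(601°) = -0.8746
Result: [[-0.4848, 0.8746], [-0.8746, -0.4848]]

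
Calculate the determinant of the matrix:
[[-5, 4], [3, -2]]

For a 2×2 matrix [[a, b], [c, d]], det = ad - bc
det = (-5)(-2) - (4)(3) = 10 - 12 = -2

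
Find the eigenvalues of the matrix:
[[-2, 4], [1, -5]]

Characteristic equation: det(A - λI) = 0
λ² - (trace)λ + (det) = 0
trace = -2 + -5 = -7, det = (-2)(-5) - (4)(1) = 6
λ² - (-7)λ + (6) = 0
λ = (-7 ± √((-7)² - 4·(6))) / 2 = (-7 ± √25) / 2
Solving: λ = -6, -1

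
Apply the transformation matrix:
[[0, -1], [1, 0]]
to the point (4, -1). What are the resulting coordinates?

Matrix multiplication:
[[0, -1], [1, 0]] × [4, -1]ᵀ
= [(0)(4) + (-1)(-1), (1)(4) + (0)(-1)]ᵀ
= [1, 4]ᵀ
Result: (1, 4)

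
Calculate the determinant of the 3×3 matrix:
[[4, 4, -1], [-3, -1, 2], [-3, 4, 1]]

Expansion along first row:
det = 4·det([[-1,2],[4,1]]) - 4·det([[-3,2],[-3,1]]) + -1·det([[-3,-1],[-3,4]])
    = 4·(-1·1 - 2·4) - 4·(-3·1 - 2·-3) + -1·(-3·4 - -1·-3)
    = 4·-9 - 4·3 + -1·-15
    = -36 + -12 + 15 = -33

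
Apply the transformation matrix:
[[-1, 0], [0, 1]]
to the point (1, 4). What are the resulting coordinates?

Matrix multiplication:
[[-1, 0], [0, 1]] × [1, 4]ᵀ
= [(-1)(1) + (0)(4), (0)(1) + (1)(4)]ᵀ
= [-1, 4]ᵀ
Result: (-1, 4)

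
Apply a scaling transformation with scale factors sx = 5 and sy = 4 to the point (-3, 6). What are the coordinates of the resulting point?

Scaling matrix:
[[5, 0], [0, 4]]
Result: (-3 × 5, 6 × 4) = (-15, 24)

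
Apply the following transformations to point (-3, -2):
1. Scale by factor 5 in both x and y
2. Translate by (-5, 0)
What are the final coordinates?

Step 1: Scale (-3, -2) by 5 → (-15, -10)
Step 2: Translate by (-5, 0) → (-20, -10)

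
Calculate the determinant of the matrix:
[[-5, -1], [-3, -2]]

For a 2×2 matrix [[a, b], [c, d]], det = ad - bc
det = (-5)(-2) - (-1)(-3) = 10 - 3 = 7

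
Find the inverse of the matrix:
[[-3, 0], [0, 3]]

For [[a,b],[c,d]], inverse = (1/det)·[[d,-b],[-c,a]]
det = (-3)(3) - (0)(0) = -9 - 0 = -9
Inverse = (1/-9)·[[3, 0], [0, -3]]
= [[-1/3, 0], [0, 1/3]]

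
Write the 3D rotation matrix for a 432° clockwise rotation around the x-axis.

Rotation matrix for clockwise 432° around x-axis:
A clockwise rotation by 432° is a counterclockwise rotation by -432°.
cos(-432°) = 0.3090, sin(-432°) = -0.9511
Result: [[1, 0, 0], [0, 0.3090, 0.9511], [0, -0.9511, 0.3090]]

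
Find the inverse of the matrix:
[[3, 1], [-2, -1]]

For [[a,b],[c,d]], inverse = (1/det)·[[d,-b],[-c,a]]
det = (3)(-1) - (1)(-2) = -3 - -2 = -1
Inverse = (1/-1)·[[-1, -1], [2, 3]]
= [[1, 1], [-2, -3]]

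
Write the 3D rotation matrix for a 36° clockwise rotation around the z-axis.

Rotation matrix for clockwise 36° around z-axis:
A clockwise rotation by 36° is a counterclockwise rotation by -36°.
cos(-36°) = 0.8090, sin(-36°) = -0.5878
Result: [[0.8090, 0.5878, 0], [-0.5878, 0.8090, 0], [0, 0, 1]]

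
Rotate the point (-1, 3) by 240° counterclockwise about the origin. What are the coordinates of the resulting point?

Rotation matrix for 240°: [[cos 240°, -sin 240°], [sin 240°, cos 240°]] ≈ [[-0.500000, 0.866025], [-0.866025, -0.500000]]
[[-0.500000, 0.866025], [-0.866025, -0.500000]] × [-1, 3]ᵀ ≈ [3.0981, -0.6340]ᵀ
Result: (3.0981, -0.6340)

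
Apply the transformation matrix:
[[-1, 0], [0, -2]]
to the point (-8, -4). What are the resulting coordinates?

Matrix multiplication:
[[-1, 0], [0, -2]] × [-8, -4]ᵀ
= [(-1)(-8) + (0)(-4), (0)(-8) + (-2)(-4)]ᵀ
= [8, 8]ᵀ
Result: (8, 8)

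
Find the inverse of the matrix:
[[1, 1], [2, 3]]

For [[a,b],[c,d]], inverse = (1/det)·[[d,-b],[-c,a]]
det = (1)(3) - (1)(2) = 3 - 2 = 1
Inverse = [[3, -1], [-2, 1]]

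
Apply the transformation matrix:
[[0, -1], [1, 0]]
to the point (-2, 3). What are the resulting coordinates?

Matrix multiplication:
[[0, -1], [1, 0]] × [-2, 3]ᵀ
= [(0)(-2) + (-1)(3), (1)(-2) + (0)(3)]ᵀ
= [-3, -2]ᵀ
Result: (-3, -2)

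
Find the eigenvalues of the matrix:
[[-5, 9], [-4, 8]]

Characteristic equation: det(A - λI) = 0
λ² - (trace)λ + (det) = 0
trace = -5 + 8 = 3, det = (-5)(8) - (9)(-4) = -4
λ² - (3)λ + (-4) = 0
λ = (3 ± √((3)² - 4·(-4))) / 2 = (3 ± √25) / 2
Solving: λ = -1, 4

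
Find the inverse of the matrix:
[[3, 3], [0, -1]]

For [[a,b],[c,d]], inverse = (1/det)·[[d,-b],[-c,a]]
det = (3)(-1) - (3)(0) = -3 - 0 = -3
Inverse = (1/-3)·[[-1, -3], [0, 3]]
= [[1/3, 1], [0, -1]]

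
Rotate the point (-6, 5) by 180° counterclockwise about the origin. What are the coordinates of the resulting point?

Rotation matrix for 180°: [[cos 180°, -sin 180°], [sin 180°, cos 180°]] = [[-1, 0], [0, -1]]
[[-1, 0], [0, -1]] × [-6, 5]ᵀ = [6, -5]ᵀ
Result: (6, -5)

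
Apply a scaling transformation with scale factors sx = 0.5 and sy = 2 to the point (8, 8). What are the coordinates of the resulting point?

Scaling matrix:
[[0.50, 0], [0, 2]]
Result: (8 × 0.5, 8 × 2) = (4, 16)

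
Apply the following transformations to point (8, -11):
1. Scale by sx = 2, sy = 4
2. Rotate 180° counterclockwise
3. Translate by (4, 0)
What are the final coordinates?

Step 1: Scale → (16, -44)
Step 2: Rotate 180° → (-16, 44)
Step 3: Translate → (-12, 44)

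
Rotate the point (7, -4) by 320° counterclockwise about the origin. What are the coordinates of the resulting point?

Rotation matrix for 320°: [[cos 320°, -sin 320°], [sin 320°, cos 320°]] ≈ [[0.766044, 0.642788], [-0.642788, 0.766044]]
[[0.766044, 0.642788], [-0.642788, 0.766044]] × [7, -4]ᵀ ≈ [2.7912, -7.5637]ᵀ
Result: (2.7912, -7.5637)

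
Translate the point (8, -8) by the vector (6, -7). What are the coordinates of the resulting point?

Translation by (6, -7) (homogeneous matrix [[1, 0, 6], [0, 1, -7], [0, 0, 1]]):
x' = 8 + 6 = 14
y' = -8 + -7 = -15
Result: (14, -15)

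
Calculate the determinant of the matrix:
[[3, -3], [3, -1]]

For a 2×2 matrix [[a, b], [c, d]], det = ad - bc
det = (3)(-1) - (-3)(3) = -3 - -9 = 6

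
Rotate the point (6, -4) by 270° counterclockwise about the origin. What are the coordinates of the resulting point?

Rotation matrix for 270°: [[cos 270°, -sin 270°], [sin 270°, cos 270°]] = [[0, 1], [-1, 0]]
[[0, 1], [-1, 0]] × [6, -4]ᵀ = [-4, -6]ᵀ
Result: (-4, -6)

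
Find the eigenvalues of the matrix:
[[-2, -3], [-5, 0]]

Characteristic equation: det(A - λI) = 0
λ² - (trace)λ + (det) = 0
trace = -2 + 0 = -2, det = (-2)(0) - (-3)(-5) = -15
λ² - (-2)λ + (-15) = 0
λ = (-2 ± √((-2)² - 4·(-15))) / 2 = (-2 ± √64) / 2
Solving: λ = -5, 3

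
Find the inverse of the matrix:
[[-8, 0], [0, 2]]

For [[a,b],[c,d]], inverse = (1/det)·[[d,-b],[-c,a]]
det = (-8)(2) - (0)(0) = -16 - 0 = -16
Inverse = (1/-16)·[[2, 0], [0, -8]]
= [[-1/8, 0], [0, 1/2]]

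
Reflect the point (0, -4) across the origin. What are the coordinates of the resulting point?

Reflection across origin: (0, -4) → (0, 4)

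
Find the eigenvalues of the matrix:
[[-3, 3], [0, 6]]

Characteristic equation: det(A - λI) = 0
λ² - (trace)λ + (det) = 0
trace = -3 + 6 = 3, det = (-3)(6) - (3)(0) = -18
λ² - (3)λ + (-18) = 0
λ = (3 ± √((3)² - 4·(-18))) / 2 = (3 ± √81) / 2
Solving: λ = -3, 6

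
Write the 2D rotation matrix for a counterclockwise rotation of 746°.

Rotation matrix formula: [[cos θ, -sin θ], [sin θ, cos θ]]
For θ = 746°:
cos(746°) = 0.8988
sin(746°) = 0.4384
Result: [[0.8988, -0.4384], [0.4384, 0.8988]]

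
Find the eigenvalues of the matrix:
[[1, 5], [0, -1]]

Characteristic equation: det(A - λI) = 0
λ² - (trace)λ + (det) = 0
trace = 1 + -1 = 0, det = (1)(-1) - (5)(0) = -1
λ² - (0)λ + (-1) = 0
λ = (0 ± √((0)² - 4·(-1))) / 2 = (0 ± √4) / 2
Solving: λ = -1, 1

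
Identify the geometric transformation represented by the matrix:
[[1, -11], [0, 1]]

This matrix represents: horizontal shear with factor -11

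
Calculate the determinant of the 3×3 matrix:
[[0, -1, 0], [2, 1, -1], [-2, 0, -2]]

Expansion along first row:
det = 0·det([[1,-1],[0,-2]]) - -1·det([[2,-1],[-2,-2]]) + 0·det([[2,1],[-2,0]])
    = 0·(1·-2 - -1·0) - -1·(2·-2 - -1·-2) + 0·(2·0 - 1·-2)
    = 0·-2 - -1·-6 + 0·2
    = 0 + -6 + 0 = -6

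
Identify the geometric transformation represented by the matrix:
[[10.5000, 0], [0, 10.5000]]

This matrix represents: uniform scaling by factor 10.5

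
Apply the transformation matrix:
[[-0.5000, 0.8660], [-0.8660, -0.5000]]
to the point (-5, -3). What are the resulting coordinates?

Matrix multiplication:
[[-0.5000, 0.8660], [-0.8660, -0.5000]] × [-5, -3]ᵀ
= [(-0.5000)(-5) + (0.8660)(-3), (-0.8660)(-5) + (-0.5000)(-3)]ᵀ
= [-0.0980, 5.8300]ᵀ
Result: (-0.0980, 5.8300)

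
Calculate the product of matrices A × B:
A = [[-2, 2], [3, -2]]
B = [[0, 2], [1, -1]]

Matrix multiplication:
C[0][0] = -2×0 + 2×1 = 2
C[0][1] = -2×2 + 2×-1 = -6
C[1][0] = 3×0 + -2×1 = -2
C[1][1] = 3×2 + -2×-1 = 8
Result: [[2, -6], [-2, 8]]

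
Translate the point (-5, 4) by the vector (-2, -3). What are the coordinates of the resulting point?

Translation by (-2, -3) (homogeneous matrix [[1, 0, -2], [0, 1, -3], [0, 0, 1]]):
x' = -5 + -2 = -7
y' = 4 + -3 = 1
Result: (-7, 1)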